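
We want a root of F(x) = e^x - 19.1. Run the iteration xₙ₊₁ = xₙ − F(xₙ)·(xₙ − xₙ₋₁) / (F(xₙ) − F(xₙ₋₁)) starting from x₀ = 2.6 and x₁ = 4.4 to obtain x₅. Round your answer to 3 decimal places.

F(2.6) = -5.63626, F(4.4) = 62.35087
x₂ = 4.40000 − 62.35087·(4.40000 − 2.60000) / (62.35087 − (-5.63626)) = 4.40000 − (112.23156)/(67.98713) = 2.74922
F(2.74922) = -3.46951
x₃ = 2.74922 − (-3.46951)·(2.74922 − 4.40000) / (-3.46951 − 62.35087) = 2.74922 − (5.72739)/(-65.82038) = 2.83624
F(2.83624) = -2.04849
x₄ = 2.83624 − (-2.04849)·(2.83624 − 2.74922) / (-2.04849 − (-3.46951)) = 2.83624 − (-0.17825)/(1.42102) = 2.96168
F(2.96168) = 0.23036
x₅ = 2.96168 − 0.23036·(2.96168 − 2.83624) / (0.23036 − (-2.04849)) = 2.96168 − (0.02890)/(2.27885) = 2.94900

2.949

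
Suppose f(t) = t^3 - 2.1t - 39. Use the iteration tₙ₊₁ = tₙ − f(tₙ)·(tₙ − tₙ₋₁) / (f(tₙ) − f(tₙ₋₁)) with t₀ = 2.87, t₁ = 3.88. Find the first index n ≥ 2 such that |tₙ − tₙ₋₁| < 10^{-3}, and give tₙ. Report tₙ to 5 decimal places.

n = 5, tₙ = 3.59739

f(2.87) = -21.3870970, f(3.88) = 11.2630720
t₂ = 3.8800000 − 11.2630720·(1.0100000)/(32.6501690) = 3.5315882;  |Δ| = 0.3484118
f(3.5315882) = -2.3699588
t₃ = 3.5315882 − (-2.3699588)·(-0.3484118)/(-13.6330308) = 3.5921560;  |Δ| = 0.0605677
f(3.5921560) = -0.1918399
t₄ = 3.5921560 − (-0.1918399)·(0.0605677)/(2.1781189) = 3.5974905;  |Δ| = 0.0053346
f(3.5974905) = 0.0037692
t₅ = 3.5974905 − 0.0037692·(0.0053346)/(0.1956090) = 3.5973877;  |Δ| = 0.0001028
|t₅ − t₄| = 0.0001028 < 10^{-3}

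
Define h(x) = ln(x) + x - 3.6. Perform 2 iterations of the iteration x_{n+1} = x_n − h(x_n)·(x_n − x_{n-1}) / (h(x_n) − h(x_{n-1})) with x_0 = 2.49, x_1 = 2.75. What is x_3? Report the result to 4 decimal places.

2.6322

h(2.49) = -0.197717, h(2.75) = 0.161601
x_2 = 2.750000 − 0.161601·(2.750000 − 2.490000) / (0.161601 − (-0.197717)) = 2.750000 − (0.042016)/(0.359318) = 2.633067
h(2.633067) = 0.001216
x_3 = 2.633067 − 0.001216·(2.633067 − 2.750000) / (0.001216 − 0.161601) = 2.633067 − (-0.000142)/(-0.160385) = 2.632180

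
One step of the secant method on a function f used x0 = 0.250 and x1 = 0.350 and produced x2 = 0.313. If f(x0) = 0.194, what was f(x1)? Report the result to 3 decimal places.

The secant line through (0.250, 0.194) and (0.350, f(x1)) crosses zero at x2 = 0.313.
So (0.250, 0.194), (0.350, f(x1)), (0.313, 0) are collinear:
f(x1) = 0.194 · (0.350 − 0.313) / (0.250 − 0.313) = 0.194 · (0.03700)/(-0.06300) = -0.11394

-0.114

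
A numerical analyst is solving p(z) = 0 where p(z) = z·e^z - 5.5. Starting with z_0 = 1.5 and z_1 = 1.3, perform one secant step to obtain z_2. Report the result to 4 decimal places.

1.3748

p(1.5) = 1.222534, p(1.3) = -0.729914
z_2 = 1.300000 − (-0.729914)·(1.300000 − 1.500000) / (-0.729914 − 1.222534) = 1.300000 − (0.145983)/(-1.952448) = 1.374769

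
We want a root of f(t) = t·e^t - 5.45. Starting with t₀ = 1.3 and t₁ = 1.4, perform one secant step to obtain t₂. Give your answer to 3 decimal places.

f(1.3) = -0.67991, f(1.4) = 0.22728
t₂ = 1.40000 − 0.22728·(1.40000 − 1.30000) / (0.22728 − (-0.67991)) = 1.40000 − (0.02273)/(0.90719) = 1.37495

1.375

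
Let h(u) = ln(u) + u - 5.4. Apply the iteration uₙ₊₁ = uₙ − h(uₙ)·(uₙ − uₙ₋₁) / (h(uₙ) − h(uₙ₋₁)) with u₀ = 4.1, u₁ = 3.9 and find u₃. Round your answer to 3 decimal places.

4.011

h(4.1) = 0.11099, h(3.9) = -0.13902
u₂ = 3.90000 − (-0.13902)·(3.90000 − 4.10000) / (-0.13902 − 0.11099) = 3.90000 − (0.02780)/(-0.25001) = 4.01121
h(4.01121) = 0.00031
u₃ = 4.01121 − 0.00031·(4.01121 − 3.90000) / (0.00031 − (-0.13902)) = 4.01121 − (0.00003)/(0.13933) = 4.01097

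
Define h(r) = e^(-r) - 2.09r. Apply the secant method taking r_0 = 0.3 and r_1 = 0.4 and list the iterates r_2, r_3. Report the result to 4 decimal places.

h(0.3) = 0.113818, h(0.4) = -0.165680
r_2 = 0.400000 − (-0.165680)·(0.400000 − 0.300000) / (-0.165680 − 0.113818) = 0.400000 − (-0.016568)/(-0.279498) = 0.340722
h(0.340722) = -0.000853
r_3 = 0.340722 − (-0.000853)·(0.340722 − 0.400000) / (-0.000853 − (-0.165680)) = 0.340722 − (0.000051)/(0.164827) = 0.340415

0.3407, 0.3404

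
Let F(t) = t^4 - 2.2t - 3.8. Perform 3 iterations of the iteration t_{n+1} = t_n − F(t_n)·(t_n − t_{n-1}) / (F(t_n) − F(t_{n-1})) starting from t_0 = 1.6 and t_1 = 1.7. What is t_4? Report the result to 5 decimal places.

1.65114

F(1.6) = -0.7664000, F(1.7) = 0.8121000
t_2 = 1.7000000 − 0.8121000·(1.7000000 − 1.6000000) / (0.8121000 − (-0.7664000)) = 1.7000000 − (0.0812100)/(1.5785000) = 1.6485524
F(1.6485524) = -0.0407857
t_3 = 1.6485524 − (-0.0407857)·(1.6485524 − 1.7000000) / (-0.0407857 − 0.8121000) = 1.6485524 − (0.0020983)/(-0.8528857) = 1.6510127
F(1.6510127) = -0.0020084
t_4 = 1.6510127 − (-0.0020084)·(1.6510127 − 1.6485524) / (-0.0020084 − (-0.0407857)) = 1.6510127 − (-0.0000049)/(0.0387772) = 1.6511401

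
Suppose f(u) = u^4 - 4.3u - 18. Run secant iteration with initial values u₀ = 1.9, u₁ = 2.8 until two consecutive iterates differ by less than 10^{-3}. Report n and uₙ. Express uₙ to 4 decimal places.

f(1.9) = -13.137900, f(2.8) = 31.425600
u₂ = 2.800000 − 31.425600·(0.900000)/(44.563500) = 2.165332;  |Δ| = 0.634668
f(2.165332) = -5.327380
u₃ = 2.165332 − (-5.327380)·(-0.634668)/(-36.752980) = 2.257328;  |Δ| = 0.091996
f(2.257328) = -1.742108
u₄ = 2.257328 − (-1.742108)·(0.091996)/(3.585272) = 2.302029;  |Δ| = 0.044701
f(2.302029) = 0.184248
u₅ = 2.302029 − 0.184248·(0.044701)/(1.926357) = 2.297753;  |Δ| = 0.004276
f(2.297753) = -0.005418
u₆ = 2.297753 − (-0.005418)·(-0.004276)/(-0.189666) = 2.297876;  |Δ| = 0.000122
|u₆ − u₅| = 0.000122 < 10^{-3}

n = 6, uₙ = 2.2979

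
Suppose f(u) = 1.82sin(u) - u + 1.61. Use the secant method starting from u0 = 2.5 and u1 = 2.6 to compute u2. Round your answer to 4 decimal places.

f(2.5) = 0.199219, f(2.6) = -0.051788
u2 = 2.600000 − (-0.051788)·(2.600000 − 2.500000) / (-0.051788 − 0.199219) = 2.600000 − (-0.005179)/(-0.251007) = 2.579368

2.5794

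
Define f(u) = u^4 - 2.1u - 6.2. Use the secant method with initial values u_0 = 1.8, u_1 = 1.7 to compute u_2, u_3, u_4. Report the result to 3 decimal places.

1.773, 1.775, 1.775

f(1.8) = 0.51760, f(1.7) = -1.41790
u_2 = 1.70000 − (-1.41790)·(1.70000 − 1.80000) / (-1.41790 − 0.51760) = 1.70000 − (0.14179)/(-1.93550) = 1.77326
f(1.77326) = -0.03632
u_3 = 1.77326 − (-0.03632)·(1.77326 − 1.70000) / (-0.03632 − (-1.41790)) = 1.77326 − (-0.00266)/(1.38158) = 1.77518
f(1.77518) = 0.00266
u_4 = 1.77518 − 0.00266·(1.77518 − 1.77326) / (0.00266 − (-0.03632)) = 1.77518 − (0.00001)/(0.03898) = 1.77505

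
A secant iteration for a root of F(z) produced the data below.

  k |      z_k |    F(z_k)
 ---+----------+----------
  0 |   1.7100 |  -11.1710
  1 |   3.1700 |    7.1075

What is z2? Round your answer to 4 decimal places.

2.6023

z2 = 3.1700 − 7.1075·(3.1700 − 1.7100) / (7.1075 − (-11.1710))
   = 3.1700 − (10.376950)/(18.278500) = 2.602287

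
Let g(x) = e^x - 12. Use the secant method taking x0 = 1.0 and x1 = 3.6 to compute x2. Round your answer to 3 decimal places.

1.712

g(1.0) = -9.28172, g(3.6) = 24.59823
x2 = 3.60000 − 24.59823·(3.60000 − 1.00000) / (24.59823 − (-9.28172)) = 3.60000 − (63.95541)/(33.87995) = 1.71229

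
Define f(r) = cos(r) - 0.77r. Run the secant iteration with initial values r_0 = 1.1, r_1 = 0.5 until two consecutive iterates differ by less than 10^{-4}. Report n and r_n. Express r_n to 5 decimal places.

f(1.1) = -0.3934039, f(0.5) = 0.4925826
r_2 = 0.5000000 − 0.4925826·(-0.6000000)/(0.8859864) = 0.8335825;  |Δ| = 0.3335825
f(0.8335825) = 0.0303693
r_3 = 0.8335825 − 0.0303693·(0.3335825)/(-0.4622132) = 0.8555002;  |Δ| = 0.0219178
f(0.8555002) = -0.0028942
r_4 = 0.8555002 − (-0.0028942)·(0.0219178)/(-0.0332635) = 0.8535932;  |Δ| = 0.0019070
f(0.8535932) = 0.0000126
r_5 = 0.8535932 − 0.0000126·(-0.0019070)/(0.0029068) = 0.8536015;  |Δ| = 0.0000083
|r_5 − r_4| = 0.0000083 < 10^{-4}

n = 5, r_n = 0.85360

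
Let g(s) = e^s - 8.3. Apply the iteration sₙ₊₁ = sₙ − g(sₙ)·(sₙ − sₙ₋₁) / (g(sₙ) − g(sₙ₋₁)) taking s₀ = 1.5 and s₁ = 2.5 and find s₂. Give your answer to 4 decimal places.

g(1.5) = -3.818311, g(2.5) = 3.882494
s₂ = 2.500000 − 3.882494·(2.500000 − 1.500000) / (3.882494 − (-3.818311)) = 2.500000 − (3.882494)/(7.700805) = 1.995833

1.9958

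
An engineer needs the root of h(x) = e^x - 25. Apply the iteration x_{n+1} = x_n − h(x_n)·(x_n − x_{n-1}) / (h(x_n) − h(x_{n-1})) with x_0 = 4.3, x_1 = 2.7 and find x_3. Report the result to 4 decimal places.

3.2908

h(4.3) = 48.699794, h(2.7) = -10.120268
x_2 = 2.700000 − (-10.120268)·(2.700000 − 4.300000) / (-10.120268 − 48.699794) = 2.700000 − (16.192429)/(-58.820062) = 2.975288
h(2.975288) = -5.404743
x_3 = 2.975288 − (-5.404743)·(2.975288 − 2.700000) / (-5.404743 − (-10.120268)) = 2.975288 − (-1.487858)/(4.715525) = 3.290811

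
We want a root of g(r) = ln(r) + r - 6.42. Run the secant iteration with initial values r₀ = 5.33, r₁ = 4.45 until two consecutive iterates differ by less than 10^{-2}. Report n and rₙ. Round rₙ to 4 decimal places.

n = 3, rₙ = 4.8426

g(5.33) = 0.583351, g(4.45) = -0.477096
r₂ = 4.450000 − (-0.477096)·(-0.880000)/(-1.060447) = 4.845913;  |Δ| = 0.395913
g(4.845913) = 0.004048
r₃ = 4.845913 − 0.004048·(0.395913)/(0.481144) = 4.842582;  |Δ| = 0.003331
|r₃ − r₂| = 0.003331 < 10^{-2}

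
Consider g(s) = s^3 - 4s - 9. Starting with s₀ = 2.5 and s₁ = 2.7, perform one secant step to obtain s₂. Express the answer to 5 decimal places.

g(2.5) = -3.3750000, g(2.7) = -0.1170000
s₂ = 2.7000000 − (-0.1170000)·(2.7000000 − 2.5000000) / (-0.1170000 − (-3.3750000)) = 2.7000000 − (-0.0234000)/(3.2580000) = 2.7071823

2.70718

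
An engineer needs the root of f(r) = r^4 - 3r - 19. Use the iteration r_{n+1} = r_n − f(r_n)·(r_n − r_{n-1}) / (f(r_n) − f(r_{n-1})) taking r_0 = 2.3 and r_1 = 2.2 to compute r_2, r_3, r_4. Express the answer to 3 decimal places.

f(2.3) = 2.08410, f(2.2) = -2.17440
r_2 = 2.20000 − (-2.17440)·(2.20000 − 2.30000) / (-2.17440 − 2.08410) = 2.20000 − (0.21744)/(-4.25850) = 2.25106
f(2.25106) = -0.07593
r_3 = 2.25106 − (-0.07593)·(2.25106 − 2.20000) / (-0.07593 − (-2.17440)) = 2.25106 − (-0.00388)/(2.09847) = 2.25291
f(2.25291) = 0.00293
r_4 = 2.25291 − 0.00293·(2.25291 − 2.25106) / (0.00293 − (-0.07593)) = 2.25291 − (0.00001)/(0.07886) = 2.25284

2.251, 2.253, 2.253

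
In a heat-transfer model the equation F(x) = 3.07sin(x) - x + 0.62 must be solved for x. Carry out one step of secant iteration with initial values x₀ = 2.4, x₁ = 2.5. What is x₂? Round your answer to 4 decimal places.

2.4873

F(2.4) = 0.293672, F(2.5) = -0.042691
x₂ = 2.500000 − (-0.042691)·(2.500000 − 2.400000) / (-0.042691 − 0.293672) = 2.500000 − (-0.004269)/(-0.336362) = 2.487308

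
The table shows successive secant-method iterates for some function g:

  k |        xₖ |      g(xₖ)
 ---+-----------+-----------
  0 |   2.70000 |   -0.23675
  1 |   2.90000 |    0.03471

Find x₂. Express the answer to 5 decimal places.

x₂ = 2.90000 − 0.03471·(2.90000 − 2.70000) / (0.03471 − (-0.23675))
   = 2.90000 − (0.0069420)/(0.2714600) = 2.8744272

2.87443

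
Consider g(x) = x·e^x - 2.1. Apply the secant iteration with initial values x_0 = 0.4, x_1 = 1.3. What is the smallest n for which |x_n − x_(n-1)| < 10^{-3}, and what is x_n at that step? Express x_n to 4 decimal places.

n = 6, x_n = 0.8752

g(0.4) = -1.503270, g(1.3) = 2.670086
x_2 = 1.300000 − 2.670086·(0.900000)/(4.173356) = 0.724186;  |Δ| = 0.575814
g(0.724186) = -0.605968
x_3 = 0.724186 − (-0.605968)·(-0.575814)/(-3.276053) = 0.830694;  |Δ| = 0.106508
g(0.830694) = -0.193633
x_4 = 0.830694 − (-0.193633)·(0.106508)/(0.412334) = 0.880710;  |Δ| = 0.050016
g(0.880710) = 0.024811
x_5 = 0.880710 − 0.024811·(0.050016)/(0.218444) = 0.875029;  |Δ| = 0.005681
g(0.875029) = -0.000854
x_6 = 0.875029 − (-0.000854)·(-0.005681)/(-0.025664) = 0.875218;  |Δ| = 0.000189
|x_6 − x_5| = 0.000189 < 10^{-3}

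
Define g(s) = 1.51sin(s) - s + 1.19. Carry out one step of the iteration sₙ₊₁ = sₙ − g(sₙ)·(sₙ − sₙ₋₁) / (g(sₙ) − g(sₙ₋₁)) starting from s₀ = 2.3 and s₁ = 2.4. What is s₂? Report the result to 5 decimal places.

2.30777

g(2.3) = 0.0160149, g(2.4) = -0.1900506
s₂ = 2.4000000 − (-0.1900506)·(2.4000000 − 2.3000000) / (-0.1900506 − 0.0160149) = 2.4000000 − (-0.0190051)/(-0.2060655) = 2.3077717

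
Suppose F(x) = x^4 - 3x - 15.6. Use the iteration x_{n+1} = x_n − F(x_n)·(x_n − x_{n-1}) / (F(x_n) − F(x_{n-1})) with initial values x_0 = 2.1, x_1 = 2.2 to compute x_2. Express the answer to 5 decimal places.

2.16667

F(2.1) = -2.4519000, F(2.2) = 1.2256000
x_2 = 2.2000000 − 1.2256000·(2.2000000 − 2.1000000) / (1.2256000 − (-2.4519000)) = 2.2000000 − (0.1225600)/(3.6775000) = 2.1666730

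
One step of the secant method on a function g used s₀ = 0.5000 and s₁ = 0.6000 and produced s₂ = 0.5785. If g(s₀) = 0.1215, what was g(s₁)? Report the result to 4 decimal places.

-0.0333

The secant line through (0.5000, 0.1215) and (0.6000, g(s₁)) crosses zero at s₂ = 0.5785.
So (0.5000, 0.1215), (0.6000, g(s₁)), (0.5785, 0) are collinear:
g(s₁) = 0.1215 · (0.6000 − 0.5785) / (0.5000 − 0.5785) = 0.1215 · (0.021500)/(-0.078500) = -0.033277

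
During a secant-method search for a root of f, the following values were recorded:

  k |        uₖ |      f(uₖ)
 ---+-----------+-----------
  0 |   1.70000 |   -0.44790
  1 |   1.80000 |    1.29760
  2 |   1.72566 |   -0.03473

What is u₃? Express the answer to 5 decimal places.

1.72760

u₃ = 1.72566 − (-0.03473)·(1.72566 − 1.80000) / (-0.03473 − 1.29760)
   = 1.72566 − (0.0025818)/(-1.3323300) = 1.7275978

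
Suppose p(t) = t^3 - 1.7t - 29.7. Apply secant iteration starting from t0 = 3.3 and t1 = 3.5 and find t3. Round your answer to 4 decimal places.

p(3.3) = 0.627000, p(3.5) = 7.225000
t2 = 3.500000 − 7.225000·(3.500000 − 3.300000) / (7.225000 − 0.627000) = 3.500000 − (1.445000)/(6.598000) = 3.280994
p(3.280994) = 0.041961
t3 = 3.280994 − 0.041961·(3.280994 − 3.500000) / (0.041961 − 7.225000) = 3.280994 − (-0.009190)/(-7.183039) = 3.279715

3.2797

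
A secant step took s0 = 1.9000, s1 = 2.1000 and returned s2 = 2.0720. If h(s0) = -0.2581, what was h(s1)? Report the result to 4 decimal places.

The secant line through (1.9000, -0.2581) and (2.1000, h(s1)) crosses zero at s2 = 2.0720.
So (1.9000, -0.2581), (2.1000, h(s1)), (2.0720, 0) are collinear:
h(s1) = -0.2581 · (2.1000 − 2.0720) / (1.9000 − 2.0720) = -0.2581 · (0.028000)/(-0.172000) = 0.042016

0.0420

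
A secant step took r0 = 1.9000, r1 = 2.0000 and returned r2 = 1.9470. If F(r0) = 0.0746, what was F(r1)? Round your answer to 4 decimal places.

-0.0841

The secant line through (1.9000, 0.0746) and (2.0000, F(r1)) crosses zero at r2 = 1.9470.
So (1.9000, 0.0746), (2.0000, F(r1)), (1.9470, 0) are collinear:
F(r1) = 0.0746 · (2.0000 − 1.9470) / (1.9000 − 1.9470) = 0.0746 · (0.053000)/(-0.047000) = -0.084123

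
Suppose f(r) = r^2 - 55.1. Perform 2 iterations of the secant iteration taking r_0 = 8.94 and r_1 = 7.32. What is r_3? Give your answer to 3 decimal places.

f(8.94) = 24.82360, f(7.32) = -1.51760
r_2 = 7.32000 − (-1.51760)·(7.32000 − 8.94000) / (-1.51760 − 24.82360) = 7.32000 − (2.45851)/(-26.34120) = 7.41333
f(7.41333) = -0.14249
r_3 = 7.41333 − (-0.14249)·(7.41333 − 7.32000) / (-0.14249 − (-1.51760)) = 7.41333 − (-0.01330)/(1.37511) = 7.42300

7.423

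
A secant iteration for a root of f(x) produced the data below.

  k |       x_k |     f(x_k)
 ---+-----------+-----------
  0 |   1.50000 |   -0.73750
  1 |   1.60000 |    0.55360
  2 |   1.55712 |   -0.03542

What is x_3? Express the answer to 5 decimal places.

1.55970

x_3 = 1.55712 − (-0.03542)·(1.55712 − 1.60000) / (-0.03542 − 0.55360)
   = 1.55712 − (0.0015188)/(-0.5890200) = 1.5596985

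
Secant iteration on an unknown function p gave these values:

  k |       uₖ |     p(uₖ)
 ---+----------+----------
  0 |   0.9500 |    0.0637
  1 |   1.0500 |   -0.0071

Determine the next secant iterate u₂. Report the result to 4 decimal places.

1.0400

u₂ = 1.0500 − (-0.0071)·(1.0500 − 0.9500) / (-0.0071 − 0.0637)
   = 1.0500 − (-0.000710)/(-0.070800) = 1.039972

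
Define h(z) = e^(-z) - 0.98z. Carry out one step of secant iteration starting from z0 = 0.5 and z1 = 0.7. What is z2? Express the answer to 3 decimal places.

0.576

h(0.5) = 0.11653, h(0.7) = -0.18941
z2 = 0.70000 − (-0.18941)·(0.70000 − 0.50000) / (-0.18941 − 0.11653) = 0.70000 − (-0.03788)/(-0.30595) = 0.57618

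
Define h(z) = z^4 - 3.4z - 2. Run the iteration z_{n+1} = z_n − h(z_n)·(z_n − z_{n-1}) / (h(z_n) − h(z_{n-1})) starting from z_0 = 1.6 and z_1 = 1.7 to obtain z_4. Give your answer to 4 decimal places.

1.6634

h(1.6) = -0.886400, h(1.7) = 0.572100
z_2 = 1.700000 − 0.572100·(1.700000 − 1.600000) / (0.572100 − (-0.886400)) = 1.700000 − (0.057210)/(1.458500) = 1.660775
h(1.660775) = -0.039117
z_3 = 1.660775 − (-0.039117)·(1.660775 − 1.700000) / (-0.039117 − 0.572100) = 1.660775 − (0.001534)/(-0.611217) = 1.663285
h(1.663285) = -0.001551
z_4 = 1.663285 − (-0.001551)·(1.663285 − 1.660775) / (-0.001551 − (-0.039117)) = 1.663285 − (-0.000004)/(0.037566) = 1.663389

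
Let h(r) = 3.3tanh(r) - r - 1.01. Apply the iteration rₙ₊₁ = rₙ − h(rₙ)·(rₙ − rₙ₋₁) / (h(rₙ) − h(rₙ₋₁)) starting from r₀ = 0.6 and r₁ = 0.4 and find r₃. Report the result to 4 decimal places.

h(0.6) = 0.162264, h(0.4) = -0.156168
r₂ = 0.400000 − (-0.156168)·(0.400000 − 0.600000) / (-0.156168 − 0.162264) = 0.400000 − (0.031234)/(-0.318432) = 0.498086
h(0.498086) = 0.011929
r₃ = 0.498086 − 0.011929·(0.498086 − 0.400000) / (0.011929 − (-0.156168)) = 0.498086 − (0.001170)/(0.168097) = 0.491125

0.4911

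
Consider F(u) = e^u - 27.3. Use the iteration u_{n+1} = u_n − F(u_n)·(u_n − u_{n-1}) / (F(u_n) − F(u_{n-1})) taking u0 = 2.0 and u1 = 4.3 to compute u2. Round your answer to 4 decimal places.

F(2.0) = -19.910944, F(4.3) = 46.399794
u2 = 4.300000 − 46.399794·(4.300000 − 2.000000) / (46.399794 − (-19.910944)) = 4.300000 − (106.719526)/(66.310738) = 2.690615

2.6906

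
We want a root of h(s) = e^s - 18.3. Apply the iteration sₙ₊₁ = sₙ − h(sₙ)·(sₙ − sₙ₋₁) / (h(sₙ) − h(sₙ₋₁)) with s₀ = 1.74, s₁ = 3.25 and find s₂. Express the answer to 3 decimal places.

h(1.74) = -12.60266, h(3.25) = 7.49034
s₂ = 3.25000 − 7.49034·(3.25000 − 1.74000) / (7.49034 − (-12.60266)) = 3.25000 − (11.31041)/(20.09300) = 2.68710

2.687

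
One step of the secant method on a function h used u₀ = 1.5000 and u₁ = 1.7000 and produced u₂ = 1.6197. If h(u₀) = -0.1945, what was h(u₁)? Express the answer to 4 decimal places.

0.1305

The secant line through (1.5000, -0.1945) and (1.7000, h(u₁)) crosses zero at u₂ = 1.6197.
So (1.5000, -0.1945), (1.7000, h(u₁)), (1.6197, 0) are collinear:
h(u₁) = -0.1945 · (1.7000 − 1.6197) / (1.5000 − 1.6197) = -0.1945 · (0.080300)/(-0.119700) = 0.130479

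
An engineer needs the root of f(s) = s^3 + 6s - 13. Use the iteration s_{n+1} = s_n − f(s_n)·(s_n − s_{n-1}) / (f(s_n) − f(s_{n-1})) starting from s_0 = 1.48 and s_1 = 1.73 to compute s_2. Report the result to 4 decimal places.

f(1.48) = -0.878208, f(1.73) = 2.557717
s_2 = 1.730000 − 2.557717·(1.730000 − 1.480000) / (2.557717 − (-0.878208)) = 1.730000 − (0.639429)/(3.435925) = 1.543899

1.5439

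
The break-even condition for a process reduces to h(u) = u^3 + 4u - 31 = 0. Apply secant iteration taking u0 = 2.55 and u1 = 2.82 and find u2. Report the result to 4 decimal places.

h(2.55) = -4.218625, h(2.82) = 2.705768
u2 = 2.820000 − 2.705768·(2.820000 − 2.550000) / (2.705768 − (-4.218625)) = 2.820000 − (0.730557)/(6.924393) = 2.714495

2.7145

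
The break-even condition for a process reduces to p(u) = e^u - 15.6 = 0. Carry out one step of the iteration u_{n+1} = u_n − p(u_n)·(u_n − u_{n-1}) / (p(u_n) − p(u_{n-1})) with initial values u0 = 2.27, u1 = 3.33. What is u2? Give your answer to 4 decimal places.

p(2.27) = -5.920599, p(3.33) = 12.338342
u2 = 3.330000 − 12.338342·(3.330000 − 2.270000) / (12.338342 − (-5.920599)) = 3.330000 − (13.078642)/(18.258941) = 2.613713

2.6137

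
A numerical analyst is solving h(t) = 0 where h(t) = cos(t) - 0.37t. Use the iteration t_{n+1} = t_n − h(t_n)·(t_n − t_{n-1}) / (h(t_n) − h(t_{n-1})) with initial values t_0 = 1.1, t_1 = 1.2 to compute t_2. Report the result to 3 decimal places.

h(1.1) = 0.04660, h(1.2) = -0.08164
t_2 = 1.20000 − (-0.08164)·(1.20000 − 1.10000) / (-0.08164 − 0.04660) = 1.20000 − (-0.00816)/(-0.12824) = 1.13634

1.136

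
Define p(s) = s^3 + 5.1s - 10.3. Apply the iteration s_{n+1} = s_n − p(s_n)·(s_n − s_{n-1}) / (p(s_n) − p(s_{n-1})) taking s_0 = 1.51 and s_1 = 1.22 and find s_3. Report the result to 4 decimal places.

p(1.51) = 0.843951, p(1.22) = -2.262152
s_2 = 1.220000 − (-2.262152)·(1.220000 − 1.510000) / (-2.262152 − 0.843951) = 1.220000 − (0.656024)/(-3.106103) = 1.431205
p(1.431205) = -0.069250
s_3 = 1.431205 − (-0.069250)·(1.431205 − 1.220000) / (-0.069250 − (-2.262152)) = 1.431205 − (-0.014626)/(2.192902) = 1.437875

1.4379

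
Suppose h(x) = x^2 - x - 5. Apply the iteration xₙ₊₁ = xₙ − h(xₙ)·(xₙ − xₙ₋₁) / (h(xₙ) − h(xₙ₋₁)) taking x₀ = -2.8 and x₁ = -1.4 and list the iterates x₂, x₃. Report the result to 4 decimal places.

h(-2.8) = 5.640000, h(-1.4) = -1.640000
x₂ = -1.400000 − (-1.640000)·(-1.400000 − (-2.800000)) / (-1.640000 − 5.640000) = -1.400000 − (-2.296000)/(-7.280000) = -1.715385
h(-1.715385) = -0.342071
x₃ = -1.715385 − (-0.342071)·(-1.715385 − (-1.400000)) / (-0.342071 − (-1.640000)) = -1.715385 − (0.107884)/(1.297929) = -1.798505

-1.7154, -1.7985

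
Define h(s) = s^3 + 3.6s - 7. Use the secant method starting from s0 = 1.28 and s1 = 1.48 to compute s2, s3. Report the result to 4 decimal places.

h(1.28) = -0.294848, h(1.48) = 1.569792
s2 = 1.480000 − 1.569792·(1.480000 − 1.280000) / (1.569792 − (-0.294848)) = 1.480000 − (0.313958)/(1.864640) = 1.311625
h(1.311625) = -0.021681
s3 = 1.311625 − (-0.021681)·(1.311625 − 1.480000) / (-0.021681 − 1.569792) = 1.311625 − (0.003651)/(-1.591473) = 1.313919

1.3116, 1.3139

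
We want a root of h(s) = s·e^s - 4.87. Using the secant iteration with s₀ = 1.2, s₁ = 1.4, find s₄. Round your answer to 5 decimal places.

h(1.2) = -0.8858597, h(1.4) = 0.8072800
s₂ = 1.4000000 − 0.8072800·(1.4000000 − 1.2000000) / (0.8072800 − (-0.8858597)) = 1.4000000 − (0.1614560)/(1.6931396) = 1.3046411
h(1.3046411) = -0.0606159
s₃ = 1.3046411 − (-0.0606159)·(1.3046411 − 1.4000000) / (-0.0606159 − 0.8072800) = 1.3046411 − (0.0057803)/(-0.8678959) = 1.3113012
h(1.3113012) = -0.0037625
s₄ = 1.3113012 − (-0.0037625)·(1.3113012 − 1.3046411) / (-0.0037625 − (-0.0606159)) = 1.3113012 − (-0.0000251)/(0.0568535) = 1.3117419

1.31174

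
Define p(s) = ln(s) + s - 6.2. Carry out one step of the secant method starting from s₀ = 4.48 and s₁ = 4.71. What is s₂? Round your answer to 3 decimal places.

4.661

p(4.48) = -0.22038, p(4.71) = 0.05969
s₂ = 4.71000 − 0.05969·(4.71000 − 4.48000) / (0.05969 − (-0.22038)) = 4.71000 − (0.01373)/(0.28006) = 4.66098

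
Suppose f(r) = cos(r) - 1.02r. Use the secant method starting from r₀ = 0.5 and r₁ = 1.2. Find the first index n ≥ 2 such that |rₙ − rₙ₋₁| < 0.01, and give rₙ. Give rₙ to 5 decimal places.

f(0.5) = 0.3675826, f(1.2) = -0.8616422
r₂ = 1.2000000 − (-0.8616422)·(0.7000000)/(-1.2292248) = 0.7093253;  |Δ| = 0.4906747
f(0.7093253) = 0.0352898
r₃ = 0.7093253 − 0.0352898·(-0.4906747)/(0.8969320) = 0.7286308;  |Δ| = 0.0193056
f(0.7286308) = 0.0028833
r₄ = 0.7286308 − 0.0028833·(0.0193056)/(-0.0324065) = 0.7303485;  |Δ| = 0.0017177
|r₄ − r₃| = 0.0017177 < 0.01

n = 4, rₙ = 0.73035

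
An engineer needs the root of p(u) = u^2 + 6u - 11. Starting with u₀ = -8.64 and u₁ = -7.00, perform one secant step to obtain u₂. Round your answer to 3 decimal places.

-7.415

p(-8.64) = 11.80960, p(-7.00) = -4.00000
u₂ = -7.00000 − (-4.00000)·(-7.00000 − (-8.64000)) / (-4.00000 − 11.80960) = -7.00000 − (-6.56000)/(-15.80960) = -7.41494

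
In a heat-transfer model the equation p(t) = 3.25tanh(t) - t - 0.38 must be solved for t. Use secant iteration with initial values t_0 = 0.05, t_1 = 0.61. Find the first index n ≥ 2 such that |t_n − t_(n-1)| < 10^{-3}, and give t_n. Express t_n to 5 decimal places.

p(0.05) = -0.2676353, p(0.61) = 0.7784131
t_2 = 0.6100000 − 0.7784131·(0.5600000)/(1.0460484) = 0.1932780;  |Δ| = 0.4167220
p(0.1932780) = 0.0471689
t_3 = 0.1932780 − 0.0471689·(-0.4167220)/(-0.7312442) = 0.1663974;  |Δ| = 0.0268806
p(0.1663974) = -0.0105423
t_4 = 0.1663974 − (-0.0105423)·(-0.0268806)/(-0.0577112) = 0.1713078;  |Δ| = 0.0049104
p(0.1713078) = 0.0000595
t_5 = 0.1713078 − 0.0000595·(0.0049104)/(0.0106019) = 0.1712802;  |Δ| = 0.0000276
|t_5 − t_4| = 0.0000276 < 10^{-3}

n = 5, t_n = 0.17128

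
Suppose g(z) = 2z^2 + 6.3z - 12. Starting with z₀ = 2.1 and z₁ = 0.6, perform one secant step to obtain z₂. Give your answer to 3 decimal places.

g(2.1) = 10.05000, g(0.6) = -7.50000
z₂ = 0.60000 − (-7.50000)·(0.60000 − 2.10000) / (-7.50000 − 10.05000) = 0.60000 − (11.25000)/(-17.55000) = 1.24103

1.241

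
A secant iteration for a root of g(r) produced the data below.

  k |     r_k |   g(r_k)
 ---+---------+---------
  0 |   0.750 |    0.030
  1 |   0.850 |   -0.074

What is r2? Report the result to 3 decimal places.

0.779

r2 = 0.850 − (-0.074)·(0.850 − 0.750) / (-0.074 − 0.030)
   = 0.850 − (-0.00740)/(-0.10400) = 0.77885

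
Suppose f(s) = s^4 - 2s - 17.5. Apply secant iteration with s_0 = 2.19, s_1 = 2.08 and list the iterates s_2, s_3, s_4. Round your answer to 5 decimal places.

2.15962, 2.16147, 2.16136

f(2.19) = 1.1225752, f(2.08) = -2.9422630
s_2 = 2.0800000 − (-2.9422630)·(2.0800000 − 2.1900000) / (-2.9422630 − 1.1225752) = 2.0800000 − (0.3236489)/(-4.0648382) = 2.1596216
f(2.1596216) = -0.0666693
s_3 = 2.1596216 − (-0.0666693)·(2.1596216 − 2.0800000) / (-0.0666693 − (-2.9422630)) = 2.1596216 − (-0.0053083)/(2.8755937) = 2.1614676
f(2.1614676) = 0.0041083
s_4 = 2.1614676 − 0.0041083·(2.1614676 − 2.1596216) / (0.0041083 − (-0.0666693)) = 2.1614676 − (0.0000076)/(0.0707777) = 2.1613604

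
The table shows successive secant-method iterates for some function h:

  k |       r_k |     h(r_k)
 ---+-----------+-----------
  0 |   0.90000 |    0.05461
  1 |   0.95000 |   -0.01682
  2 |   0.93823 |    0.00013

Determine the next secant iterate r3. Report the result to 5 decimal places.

r3 = 0.93823 − 0.00013·(0.93823 − 0.95000) / (0.00013 − (-0.01682))
   = 0.93823 − (-0.0000015)/(0.0169500) = 0.9383203

0.93832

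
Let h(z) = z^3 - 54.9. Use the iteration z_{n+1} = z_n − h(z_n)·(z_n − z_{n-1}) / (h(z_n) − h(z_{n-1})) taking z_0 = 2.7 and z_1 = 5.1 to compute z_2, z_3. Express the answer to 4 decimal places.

3.4482, 3.6987

h(2.7) = -35.217000, h(5.1) = 77.751000
z_2 = 5.100000 − 77.751000·(5.100000 − 2.700000) / (77.751000 − (-35.217000)) = 5.100000 − (186.602400)/(112.968000) = 3.448184
h(3.448184) = -13.901202
z_3 = 3.448184 − (-13.901202)·(3.448184 − 5.100000) / (-13.901202 − 77.751000) = 3.448184 − (22.962233)/(-91.652202) = 3.698720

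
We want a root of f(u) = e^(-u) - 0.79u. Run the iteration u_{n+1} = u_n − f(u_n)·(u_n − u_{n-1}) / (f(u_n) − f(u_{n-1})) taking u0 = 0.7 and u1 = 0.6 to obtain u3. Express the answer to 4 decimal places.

0.6565

f(0.7) = -0.056415, f(0.6) = 0.074812
u2 = 0.600000 − 0.074812·(0.600000 − 0.700000) / (0.074812 − (-0.056415)) = 0.600000 − (-0.007481)/(0.131226) = 0.657010
f(0.657010) = -0.000638
u3 = 0.657010 − (-0.000638)·(0.657010 − 0.600000) / (-0.000638 − 0.074812) = 0.657010 − (-0.000036)/(-0.075450) = 0.656527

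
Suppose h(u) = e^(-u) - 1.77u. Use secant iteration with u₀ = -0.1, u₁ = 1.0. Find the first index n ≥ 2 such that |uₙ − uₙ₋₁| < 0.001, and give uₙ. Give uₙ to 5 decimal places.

h(-0.1) = 1.2821709, h(1.0) = -1.4021206
u₂ = 1.0000000 − (-1.4021206)·(1.1000000)/(-2.6842915) = 0.4254228;  |Δ| = 0.5745772
h(0.4254228) = -0.0995050
u₃ = 0.4254228 − (-0.0995050)·(-0.5745772)/(1.3026156) = 0.3815317;  |Δ| = 0.0438911
h(0.3815317) = 0.0075037
u₄ = 0.3815317 − 0.0075037·(-0.0438911)/(0.1070087) = 0.3846094;  |Δ| = 0.0030777
h(0.3846094) = -0.0000422
u₅ = 0.3846094 − (-0.0000422)·(0.0030777)/(-0.0075459) = 0.3845922;  |Δ| = 0.0000172
|u₅ − u₄| = 0.0000172 < 0.001

n = 5, uₙ = 0.38459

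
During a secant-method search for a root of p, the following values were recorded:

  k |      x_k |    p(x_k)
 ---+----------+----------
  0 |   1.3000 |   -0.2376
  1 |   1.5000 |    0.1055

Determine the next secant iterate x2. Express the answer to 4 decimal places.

x2 = 1.5000 − 0.1055·(1.5000 − 1.3000) / (0.1055 − (-0.2376))
   = 1.5000 − (0.021100)/(0.343100) = 1.438502

1.4385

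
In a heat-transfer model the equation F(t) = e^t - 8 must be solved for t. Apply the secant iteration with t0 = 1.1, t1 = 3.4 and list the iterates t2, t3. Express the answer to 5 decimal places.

1.52620, 1.77734

F(1.1) = -4.9958340, F(3.4) = 21.9641000
t2 = 3.4000000 − 21.9641000·(3.4000000 − 1.1000000) / (21.9641000 − (-4.9958340)) = 3.4000000 − (50.5174301)/(26.9599340) = 1.5262035
F(1.5262035) = -3.3993229
t3 = 1.5262035 − (-3.3993229)·(1.5262035 − 3.4000000) / (-3.3993229 − 21.9641000) = 1.5262035 − (6.3696393)/(-25.3634229) = 1.7773383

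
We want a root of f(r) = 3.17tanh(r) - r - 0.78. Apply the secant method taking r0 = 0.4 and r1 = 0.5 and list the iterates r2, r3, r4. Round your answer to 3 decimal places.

0.385, 0.386, 0.386

f(0.4) = 0.02444, f(0.5) = 0.18491
r2 = 0.50000 − 0.18491·(0.50000 − 0.40000) / (0.18491 − 0.02444) = 0.50000 − (0.01849)/(0.16047) = 0.38477
f(0.38477) = -0.00188
r3 = 0.38477 − (-0.00188)·(0.38477 − 0.50000) / (-0.00188 − 0.18491) = 0.38477 − (0.00022)/(-0.18679) = 0.38593
f(0.38593) = 0.00014
r4 = 0.38593 − 0.00014·(0.38593 − 0.38477) / (0.00014 − (-0.00188)) = 0.38593 − (0.00000)/(0.00202) = 0.38585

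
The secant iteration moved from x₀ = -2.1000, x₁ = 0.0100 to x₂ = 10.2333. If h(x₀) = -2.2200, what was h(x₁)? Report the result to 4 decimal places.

The secant line through (-2.1000, -2.2200) and (0.0100, h(x₁)) crosses zero at x₂ = 10.2333.
So (-2.1000, -2.2200), (0.0100, h(x₁)), (10.2333, 0) are collinear:
h(x₁) = -2.2200 · (0.0100 − 10.2333) / (-2.1000 − 10.2333) = -2.2200 · (-10.223300)/(-12.333300) = -1.840199

-1.8402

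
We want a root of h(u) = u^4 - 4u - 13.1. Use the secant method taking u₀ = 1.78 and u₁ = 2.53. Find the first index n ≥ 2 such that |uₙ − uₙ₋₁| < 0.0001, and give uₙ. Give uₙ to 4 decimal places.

h(1.78) = -10.181241, h(2.53) = 17.751521
u₂ = 2.530000 − 17.751521·(0.750000)/(27.932762) = 2.053368;  |Δ| = 0.476632
h(2.053368) = -3.536108
u₃ = 2.053368 − (-3.536108)·(-0.476632)/(-21.287629) = 2.132542;  |Δ| = 0.079174
h(2.132542) = -0.948270
u₄ = 2.132542 − (-0.948270)·(0.079174)/(2.587838) = 2.161554;  |Δ| = 0.029012
h(2.161554) = 0.084315
u₅ = 2.161554 − 0.084315·(0.029012)/(1.032585) = 2.159185;  |Δ| = 0.002369
h(2.159185) = -0.001752
u₆ = 2.159185 − (-0.001752)·(-0.002369)/(-0.086068) = 2.159233;  |Δ| = 0.000048
|u₆ − u₅| = 0.000048 < 0.0001

n = 6, uₙ = 2.1592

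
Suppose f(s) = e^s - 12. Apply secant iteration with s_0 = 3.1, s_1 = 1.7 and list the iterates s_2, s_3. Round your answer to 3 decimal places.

f(3.1) = 10.19795, f(1.7) = -6.52605
s_2 = 1.70000 − (-6.52605)·(1.70000 − 3.10000) / (-6.52605 − 10.19795) = 1.70000 − (9.13647)/(-16.72400) = 2.24631
f(2.24631) = -2.54722
s_3 = 2.24631 − (-2.54722)·(2.24631 − 1.70000) / (-2.54722 − (-6.52605)) = 2.24631 − (-1.39157)/(3.97883) = 2.59605

2.246, 2.596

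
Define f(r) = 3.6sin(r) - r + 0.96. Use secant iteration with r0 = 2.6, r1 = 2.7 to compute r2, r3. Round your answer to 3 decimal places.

2.652, 2.652

f(2.6) = 0.21580, f(2.7) = -0.20143
r2 = 2.70000 − (-0.20143)·(2.70000 − 2.60000) / (-0.20143 − 0.21580) = 2.70000 − (-0.02014)/(-0.41724) = 2.65172
f(2.65172) = 0.00212
r3 = 2.65172 − 0.00212·(2.65172 − 2.70000) / (0.00212 − (-0.20143)) = 2.65172 − (-0.00010)/(0.20355) = 2.65222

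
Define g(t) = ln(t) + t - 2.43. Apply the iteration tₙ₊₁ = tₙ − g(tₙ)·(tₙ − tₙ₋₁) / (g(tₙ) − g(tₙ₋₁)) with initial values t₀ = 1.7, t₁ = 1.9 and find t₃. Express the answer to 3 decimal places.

1.827

g(1.7) = -0.19937, g(1.9) = 0.11185
t₂ = 1.90000 − 0.11185·(1.90000 − 1.70000) / (0.11185 − (-0.19937)) = 1.90000 − (0.02237)/(0.31123) = 1.82812
g(1.82812) = 0.00141
t₃ = 1.82812 − 0.00141·(1.82812 − 1.90000) / (0.00141 − 0.11185) = 1.82812 − (-0.00010)/(-0.11045) = 1.82720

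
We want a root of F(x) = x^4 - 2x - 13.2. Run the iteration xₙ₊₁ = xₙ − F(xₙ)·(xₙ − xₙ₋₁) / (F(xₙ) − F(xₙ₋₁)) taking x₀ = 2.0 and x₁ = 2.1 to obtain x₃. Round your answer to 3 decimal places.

2.039

F(2.0) = -1.20000, F(2.1) = 2.04810
x₂ = 2.10000 − 2.04810·(2.10000 − 2.00000) / (2.04810 − (-1.20000)) = 2.10000 − (0.20481)/(3.24810) = 2.03694
F(2.03694) = -0.05850
x₃ = 2.03694 − (-0.05850)·(2.03694 − 2.10000) / (-0.05850 − 2.04810) = 2.03694 − (0.00369)/(-2.10660) = 2.03870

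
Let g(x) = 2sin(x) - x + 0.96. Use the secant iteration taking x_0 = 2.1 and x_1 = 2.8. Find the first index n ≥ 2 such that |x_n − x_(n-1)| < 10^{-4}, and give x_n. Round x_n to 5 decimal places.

n = 5, x_n = 2.36364

g(2.1) = 0.5864187, g(2.8) = -1.1700237
x_2 = 2.8000000 − (-1.1700237)·(0.7000000)/(-1.7564424) = 2.3337071;  |Δ| = 0.4662929
g(2.3337071) = 0.0719481
x_3 = 2.3337071 − 0.0719481·(-0.4662929)/(1.2419718) = 2.3607197;  |Δ| = 0.0270126
g(2.3607197) = 0.0070797
x_4 = 2.3607197 − 0.0070797·(0.0270126)/(-0.0648684) = 2.3636679;  |Δ| = 0.0029481
g(2.3636679) = -0.0000627
x_5 = 2.3636679 − (-0.0000627)·(0.0029481)/(-0.0071424) = 2.3636420;  |Δ| = 0.0000259
|x_5 − x_4| = 0.0000259 < 10^{-4}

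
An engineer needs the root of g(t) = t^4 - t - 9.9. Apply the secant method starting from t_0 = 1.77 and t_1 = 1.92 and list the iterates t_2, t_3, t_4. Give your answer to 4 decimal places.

g(1.77) = -1.854938, g(1.92) = 1.769545
t_2 = 1.920000 − 1.769545·(1.920000 − 1.770000) / (1.769545 − (-1.854938)) = 1.920000 − (0.265432)/(3.624483) = 1.846767
g(1.846767) = -0.114927
t_3 = 1.846767 − (-0.114927)·(1.846767 − 1.920000) / (-0.114927 − 1.769545) = 1.846767 − (0.008416)/(-1.884472) = 1.851233
g(1.851233) = -0.006463
t_4 = 1.851233 − (-0.006463)·(1.851233 − 1.846767) / (-0.006463 − (-0.114927)) = 1.851233 − (-0.000029)/(0.108464) = 1.851499

1.8468, 1.8512, 1.8515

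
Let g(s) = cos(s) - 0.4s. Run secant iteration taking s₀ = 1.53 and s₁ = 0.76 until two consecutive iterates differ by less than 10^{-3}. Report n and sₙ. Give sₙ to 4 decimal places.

g(1.53) = -0.571215, g(0.76) = 0.420836
s₂ = 0.760000 − 0.420836·(-0.770000)/(0.992051) = 1.086640;  |Δ| = 0.326640
g(1.086640) = 0.030806
s₃ = 1.086640 − 0.030806·(0.326640)/(-0.390030) = 1.112439;  |Δ| = 0.025799
g(1.112439) = -0.002500
s₄ = 1.112439 − (-0.002500)·(0.025799)/(-0.033306) = 1.110502;  |Δ| = 0.001937
g(1.110502) = 0.000010
s₅ = 1.110502 − 0.000010·(-0.001937)/(0.002510) = 1.110511;  |Δ| = 0.000008
|s₅ − s₄| = 0.000008 < 10^{-3}

n = 5, sₙ = 1.1105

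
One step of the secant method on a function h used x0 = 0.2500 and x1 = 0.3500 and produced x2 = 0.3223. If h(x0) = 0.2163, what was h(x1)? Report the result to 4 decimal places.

The secant line through (0.2500, 0.2163) and (0.3500, h(x1)) crosses zero at x2 = 0.3223.
So (0.2500, 0.2163), (0.3500, h(x1)), (0.3223, 0) are collinear:
h(x1) = 0.2163 · (0.3500 − 0.3223) / (0.2500 − 0.3223) = 0.2163 · (0.027700)/(-0.072300) = -0.082870

-0.0829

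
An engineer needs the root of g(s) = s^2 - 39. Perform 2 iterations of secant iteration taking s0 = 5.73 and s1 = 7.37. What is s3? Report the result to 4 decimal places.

g(5.73) = -6.167100, g(7.37) = 15.316900
s2 = 7.370000 − 15.316900·(7.370000 − 5.730000) / (15.316900 − (-6.167100)) = 7.370000 − (25.119716)/(21.484000) = 6.200771
g(6.200771) = -0.550439
s3 = 6.200771 − (-0.550439)·(6.200771 − 7.370000) / (-0.550439 − 15.316900) = 6.200771 − (0.643589)/(-15.867339) = 6.241332

6.2413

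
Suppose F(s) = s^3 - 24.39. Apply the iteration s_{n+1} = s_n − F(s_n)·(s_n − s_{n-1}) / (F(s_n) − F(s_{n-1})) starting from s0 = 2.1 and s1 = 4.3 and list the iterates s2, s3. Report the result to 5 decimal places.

F(2.1) = -15.1290000, F(4.3) = 55.1170000
s2 = 4.3000000 − 55.1170000·(4.3000000 − 2.1000000) / (55.1170000 − (-15.1290000)) = 4.3000000 − (121.2574000)/(70.2460000) = 2.5738177
F(2.5738177) = -7.3396475
s3 = 2.5738177 − (-7.3396475)·(2.5738177 − 4.3000000) / (-7.3396475 − 55.1170000) = 2.5738177 − (12.6695694)/(-62.4566475) = 2.7766715

2.57382, 2.77667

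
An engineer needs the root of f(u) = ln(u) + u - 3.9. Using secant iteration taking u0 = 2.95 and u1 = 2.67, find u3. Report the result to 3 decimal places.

2.852

f(2.95) = 0.13181, f(2.67) = -0.24792
u2 = 2.67000 − (-0.24792)·(2.67000 − 2.95000) / (-0.24792 − 0.13181) = 2.67000 − (0.06942)/(-0.37973) = 2.85281
f(2.85281) = 0.00112
u3 = 2.85281 − 0.00112·(2.85281 − 2.67000) / (0.00112 − (-0.24792)) = 2.85281 − (0.00020)/(0.24904) = 2.85199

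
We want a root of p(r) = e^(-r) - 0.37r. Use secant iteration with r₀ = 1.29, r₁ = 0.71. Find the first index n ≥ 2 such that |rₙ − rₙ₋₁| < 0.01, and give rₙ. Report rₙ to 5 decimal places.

p(1.29) = -0.2020292, p(0.71) = 0.2289442
r₂ = 0.7100000 − 0.2289442·(-0.5800000)/(0.4309734) = 1.0181110;  |Δ| = 0.3081110
p(1.0181110) = -0.0154243
r₃ = 1.0181110 − (-0.0154243)·(0.3081110)/(-0.2443685) = 0.9986633;  |Δ| = 0.0194477
p(0.9986633) = -0.0011339
r₄ = 0.9986633 − (-0.0011339)·(-0.0194477)/(0.0142904) = 0.9971202;  |Δ| = 0.0015431
|r₄ − r₃| = 0.0015431 < 0.01

n = 4, rₙ = 0.99712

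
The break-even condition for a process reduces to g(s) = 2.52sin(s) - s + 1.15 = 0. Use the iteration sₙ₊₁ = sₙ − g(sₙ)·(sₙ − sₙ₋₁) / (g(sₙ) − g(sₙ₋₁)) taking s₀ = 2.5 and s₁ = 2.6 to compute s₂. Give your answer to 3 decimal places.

g(2.5) = 0.15815, g(2.6) = -0.15094
s₂ = 2.60000 − (-0.15094)·(2.60000 − 2.50000) / (-0.15094 − 0.15815) = 2.60000 − (-0.01509)/(-0.30909) = 2.55117

2.551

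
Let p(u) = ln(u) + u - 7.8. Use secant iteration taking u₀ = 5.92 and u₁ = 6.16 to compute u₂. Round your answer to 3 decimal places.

p(5.92) = -0.10166, p(6.16) = 0.17808
u₂ = 6.16000 − 0.17808·(6.16000 − 5.92000) / (0.17808 − (-0.10166)) = 6.16000 − (0.04274)/(0.27974) = 6.00722

6.007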